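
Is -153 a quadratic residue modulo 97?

no

Pull out -1: (-153|97) = (-1|97)·(153|97). Since 97 ≡ 1 (mod 4), (-1|97) = +1. Now have (153|97).
Reduce the numerator: 153 ≡ 56 (mod 97), so (153|97) = (56|97).
Factor out 2: 56 = 2^3·7. Since 97 ≡ 1 (mod 8), (2|97) = +1, and (2|97)^3 = +1. Now have (7|97).
97 ≡ 1 (mod 4), so quadratic reciprocity gives (7|97) = (97|7). Reduce: 97 ≡ 6 (mod 7). Now have (6|7).
Factor out 2: 6 = 2·3. Since 7 ≡ 7 (mod 8), (2|7) = +1. Now have (3|7).
Both 3 ≡ 3 and 7 ≡ 3 (mod 4), so reciprocity gives (3|7) = -(7|3). Reduce: 7 ≡ 1 (mod 3). Now have -(1|3).
(1|3) = 1. Collecting the sign factors: -1.
The Legendre symbol is -1, so x^2 ≡ -153 (mod 97) has no solution.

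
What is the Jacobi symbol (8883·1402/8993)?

By multiplicativity, (8883·1402/8993) = (8883/8993)·(1402/8993).
First factor (8883/8993):
(8883/8993)
  = (8993/8883)    [QR: 8993 ≡ 1 mod 4, sign kept]
  = (110/8883)    [8993 ≡ 110 mod 8883]
  = -(55/8883)    [8883 ≡ 3 mod 8 ⇒ (2/8883) = -1]
  = (8883/55)    [QR: both ≡ 3 mod 4, sign flips]
  = (28/55)    [8883 ≡ 28 mod 55]
  = (7/55)    [55 ≡ 7 mod 8 ⇒ (2/55)^2 = +1]
  = -(55/7)    [QR: both ≡ 3 mod 4, sign flips]
  = -(6/7)    [55 ≡ 6 mod 7]
  = -(3/7)    [7 ≡ 7 mod 8 ⇒ (2/7) = +1]
  = (7/3)    [QR: both ≡ 3 mod 4, sign flips]
  = (1/3)    [7 ≡ 1 mod 3]
  = 1    [(1/3) = 1]
Second factor (1402/8993):
(1402/8993)
  = (701/8993)    [8993 ≡ 1 mod 8 ⇒ (2/8993) = +1]
  = (8993/701)    [QR: 701 ≡ 1 mod 4, sign kept]
  = (581/701)    [8993 ≡ 581 mod 701]
  = (701/581)    [QR: 581 ≡ 1 mod 4, sign kept]
  = (120/581)    [701 ≡ 120 mod 581]
  = -(15/581)    [581 ≡ 5 mod 8 ⇒ (2/581)^3 = -1]
  = -(581/15)    [QR: 581 ≡ 1 mod 4, sign kept]
  = -(11/15)    [581 ≡ 11 mod 15]
  = (15/11)    [QR: both ≡ 3 mod 4, sign flips]
  = (4/11)    [15 ≡ 4 mod 11]
  = (1/11)    [11 ≡ 3 mod 8 ⇒ (2/11)^2 = +1]
  = 1    [(1/11) = 1]
Product: (1)·(1) = 1.

1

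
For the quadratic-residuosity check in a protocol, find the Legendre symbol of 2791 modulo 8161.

(2791 / 8161)
  = (8161 / 2791)    [QR: 8161 ≡ 1 mod 4, sign kept]
  = (2579 / 2791)    [8161 ≡ 2579 mod 2791]
  = -(2791 / 2579)    [QR: both ≡ 3 mod 4, sign flips]
  = -(212 / 2579)    [2791 ≡ 212 mod 2579]
  = -(53 / 2579)    [2579 ≡ 3 mod 8 ⇒ (2 / 2579)^2 = +1]
  = -(2579 / 53)    [QR: 53 ≡ 1 mod 4, sign kept]
  = -(35 / 53)    [2579 ≡ 35 mod 53]
  = -(53 / 35)    [QR: 53 ≡ 1 mod 4, sign kept]
  = -(18 / 35)    [53 ≡ 18 mod 35]
  = (9 / 35)    [35 ≡ 3 mod 8 ⇒ (2 / 35) = -1]
  = (35 / 9)    [QR: 9 ≡ 1 mod 4, sign kept]
  = (8 / 9)    [35 ≡ 8 mod 9]
  = (1 / 9)    [9 ≡ 1 mod 8 ⇒ (2 / 9)^3 = +1]
  = 1    [(1 / 9) = 1]

1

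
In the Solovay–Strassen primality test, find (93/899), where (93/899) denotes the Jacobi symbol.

(93/899)
  = (899/93)    [QR: 93 ≡ 1 mod 4, sign kept]
  = (62/93)    [899 ≡ 62 mod 93]
  = -(31/93)    [93 ≡ 5 mod 8 ⇒ (2/93) = -1]
  = -(93/31)    [QR: 93 ≡ 1 mod 4, sign kept]
  = -(0/31)    [93 ≡ 0 mod 31]
  = 0    [numerator 0, gcd > 1]

0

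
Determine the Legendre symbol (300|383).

1

(300|383)
  = (75|383)    [383 ≡ 7 mod 8 ⇒ (2|383)^2 = +1]
  = -(383|75)    [QR: both ≡ 3 mod 4, sign flips]
  = -(8|75)    [383 ≡ 8 mod 75]
  = (1|75)    [75 ≡ 3 mod 8 ⇒ (2|75)^3 = -1]
  = 1    [(1|75) = 1]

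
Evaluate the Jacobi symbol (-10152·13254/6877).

By multiplicativity, (-10152·13254/6877) = (-10152/6877)·(13254/6877).
First factor (-10152/6877):
(-10152/6877)
  = (10152/6877)    [6877 ≡ 1 mod 4 ⇒ (-1/6877) = +1]
  = (3275/6877)    [10152 ≡ 3275 mod 6877]
  = (6877/3275)    [QR: 6877 ≡ 1 mod 4, sign kept]
  = (327/3275)    [6877 ≡ 327 mod 3275]
  = -(3275/327)    [QR: both ≡ 3 mod 4, sign flips]
  = -(5/327)    [3275 ≡ 5 mod 327]
  = -(327/5)    [QR: 5 ≡ 1 mod 4, sign kept]
  = -(2/5)    [327 ≡ 2 mod 5]
  = (1/5)    [5 ≡ 5 mod 8 ⇒ (2/5) = -1]
  = 1    [(1/5) = 1]
Second factor (13254/6877):
(13254/6877)
  = (6377/6877)    [13254 ≡ 6377 mod 6877]
  = (6877/6377)    [QR: 6377 ≡ 1 mod 4, sign kept]
  = (500/6377)    [6877 ≡ 500 mod 6377]
  = (125/6377)    [6377 ≡ 1 mod 8 ⇒ (2/6377)^2 = +1]
  = (6377/125)    [QR: 125 ≡ 1 mod 4, sign kept]
  = (2/125)    [6377 ≡ 2 mod 125]
  = -(1/125)    [125 ≡ 5 mod 8 ⇒ (2/125) = -1]
  = -1    [(1/125) = 1]
Product: (1)·(-1) = -1.

-1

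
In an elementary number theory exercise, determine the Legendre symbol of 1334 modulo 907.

Reduce the numerator: 1334 ≡ 427 (mod 907), so (1334/907) = (427/907).
Both 427 ≡ 3 and 907 ≡ 3 (mod 4), so reciprocity gives (427/907) = -(907/427). Reduce: 907 ≡ 53 (mod 427). Now have -(53/427).
53 ≡ 1 (mod 4), so quadratic reciprocity gives (53/427) = (427/53). Reduce: 427 ≡ 3 (mod 53). Now have -(3/53).
53 ≡ 1 (mod 4), so quadratic reciprocity gives (3/53) = (53/3). Reduce: 53 ≡ 2 (mod 3). Now have -(2/3).
Factor out 2: 2 = 2. Since 3 ≡ 3 (mod 8), (2/3) = -1. Now have (1/3).
(1/3) = 1. Collecting the sign factors: 1.

1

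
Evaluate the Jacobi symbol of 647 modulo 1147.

(647/1147)
  = -(1147/647)    [QR: both ≡ 3 mod 4, sign flips]
  = -(500/647)    [1147 ≡ 500 mod 647]
  = -(125/647)    [647 ≡ 7 mod 8 ⇒ (2/647)^2 = +1]
  = -(647/125)    [QR: 125 ≡ 1 mod 4, sign kept]
  = -(22/125)    [647 ≡ 22 mod 125]
  = (11/125)    [125 ≡ 5 mod 8 ⇒ (2/125) = -1]
  = (125/11)    [QR: 125 ≡ 1 mod 4, sign kept]
  = (4/11)    [125 ≡ 4 mod 11]
  = (1/11)    [11 ≡ 3 mod 8 ⇒ (2/11)^2 = +1]
  = 1    [(1/11) = 1]

1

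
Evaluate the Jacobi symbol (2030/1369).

1

(2030/1369)
  = (661/1369)    [2030 ≡ 661 mod 1369]
  = (1369/661)    [QR: 661 ≡ 1 mod 4, sign kept]
  = (47/661)    [1369 ≡ 47 mod 661]
  = (661/47)    [QR: 661 ≡ 1 mod 4, sign kept]
  = (3/47)    [661 ≡ 3 mod 47]
  = -(47/3)    [QR: both ≡ 3 mod 4, sign flips]
  = -(2/3)    [47 ≡ 2 mod 3]
  = (1/3)    [3 ≡ 3 mod 8 ⇒ (2/3) = -1]
  = 1    [(1/3) = 1]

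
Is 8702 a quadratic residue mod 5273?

yes

(8702/5273)
  = (3429/5273)    [8702 ≡ 3429 mod 5273]
  = (5273/3429)    [QR: 3429 ≡ 1 mod 4, sign kept]
  = (1844/3429)    [5273 ≡ 1844 mod 3429]
  = (461/3429)    [3429 ≡ 5 mod 8 ⇒ (2/3429)^2 = +1]
  = (3429/461)    [QR: 461 ≡ 1 mod 4, sign kept]
  = (202/461)    [3429 ≡ 202 mod 461]
  = -(101/461)    [461 ≡ 5 mod 8 ⇒ (2/461) = -1]
  = -(461/101)    [QR: 101 ≡ 1 mod 4, sign kept]
  = -(57/101)    [461 ≡ 57 mod 101]
  = -(101/57)    [QR: 57 ≡ 1 mod 4, sign kept]
  = -(44/57)    [101 ≡ 44 mod 57]
  = -(11/57)    [57 ≡ 1 mod 8 ⇒ (2/57)^2 = +1]
  = -(57/11)    [QR: 57 ≡ 1 mod 4, sign kept]
  = -(2/11)    [57 ≡ 2 mod 11]
  = (1/11)    [11 ≡ 3 mod 8 ⇒ (2/11) = -1]
  = 1    [(1/11) = 1]
The Legendre symbol is 1, so x^2 ≡ 8702 (mod 5273) has solution.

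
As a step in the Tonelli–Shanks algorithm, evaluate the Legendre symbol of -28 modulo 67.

(-28|67)
  = (39|67)    [-28 ≡ 39 mod 67]
  = -(67|39)    [QR: both ≡ 3 mod 4, sign flips]
  = -(28|39)    [67 ≡ 28 mod 39]
  = -(7|39)    [39 ≡ 7 mod 8 ⇒ (2|39)^2 = +1]
  = (39|7)    [QR: both ≡ 3 mod 4, sign flips]
  = (4|7)    [39 ≡ 4 mod 7]
  = (1|7)    [7 ≡ 7 mod 8 ⇒ (2|7)^2 = +1]
  = 1    [(1|7) = 1]

1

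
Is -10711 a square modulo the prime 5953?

(-10711|5953)
  = (10711|5953)    [5953 ≡ 1 mod 4 ⇒ (-1|5953) = +1]
  = (4758|5953)    [10711 ≡ 4758 mod 5953]
  = (2379|5953)    [5953 ≡ 1 mod 8 ⇒ (2|5953) = +1]
  = (5953|2379)    [QR: 5953 ≡ 1 mod 4, sign kept]
  = (1195|2379)    [5953 ≡ 1195 mod 2379]
  = -(2379|1195)    [QR: both ≡ 3 mod 4, sign flips]
  = -(1184|1195)    [2379 ≡ 1184 mod 1195]
  = (37|1195)    [1195 ≡ 3 mod 8 ⇒ (2|1195)^5 = -1]
  = (1195|37)    [QR: 37 ≡ 1 mod 4, sign kept]
  = (11|37)    [1195 ≡ 11 mod 37]
  = (37|11)    [QR: 37 ≡ 1 mod 4, sign kept]
  = (4|11)    [37 ≡ 4 mod 11]
  = (1|11)    [11 ≡ 3 mod 8 ⇒ (2|11)^2 = +1]
  = 1    [(1|11) = 1]
The Legendre symbol is 1, so x^2 ≡ -10711 (mod 5953) has solution.

yes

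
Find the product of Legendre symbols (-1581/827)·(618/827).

By multiplicativity, (-1581·618/827) = (-1581/827)·(618/827).
First factor (-1581/827):
Reduce the numerator: -1581 ≡ 73 (mod 827), so (-1581/827) = (73/827).
73 ≡ 1 (mod 4), so quadratic reciprocity gives (73/827) = (827/73). Reduce: 827 ≡ 24 (mod 73). Now have (24/73).
Factor out 2: 24 = 2^3·3. Since 73 ≡ 1 (mod 8), (2/73) = +1, and (2/73)^3 = +1. Now have (3/73).
73 ≡ 1 (mod 4), so quadratic reciprocity gives (3/73) = (73/3). Reduce: 73 ≡ 1 (mod 3). Now have (1/3).
(1/3) = 1. Collecting the sign factors: 1.
Second factor (618/827):
Factor out 2: 618 = 2·309. Since 827 ≡ 3 (mod 8), (2/827) = -1. Now have -(309/827).
309 ≡ 1 (mod 4), so quadratic reciprocity gives (309/827) = (827/309). Reduce: 827 ≡ 209 (mod 309). Now have -(209/309).
209 ≡ 1 (mod 4), so quadratic reciprocity gives (209/309) = (309/209). Reduce: 309 ≡ 100 (mod 209). Now have -(100/209).
Factor out 2: 100 = 2^2·25. Since 209 ≡ 1 (mod 8), (2/209) = +1, and (2/209)^2 = +1. Now have -(25/209).
25 ≡ 1 (mod 4), so quadratic reciprocity gives (25/209) = (209/25). Reduce: 209 ≡ 9 (mod 25). Now have -(9/25).
9 ≡ 1 (mod 4), so quadratic reciprocity gives (9/25) = (25/9). Reduce: 25 ≡ 7 (mod 9). Now have -(7/9).
9 ≡ 1 (mod 4), so quadratic reciprocity gives (7/9) = (9/7). Reduce: 9 ≡ 2 (mod 7). Now have -(2/7).
Factor out 2: 2 = 2. Since 7 ≡ 7 (mod 8), (2/7) = +1. Now have -(1/7).
(1/7) = 1. Collecting the sign factors: -1.
Product: (1)·(-1) = -1.

-1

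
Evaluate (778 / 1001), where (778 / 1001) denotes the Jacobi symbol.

1

(778 / 1001)
  = (389 / 1001)    [1001 ≡ 1 mod 8 ⇒ (2 / 1001) = +1]
  = (1001 / 389)    [QR: 389 ≡ 1 mod 4, sign kept]
  = (223 / 389)    [1001 ≡ 223 mod 389]
  = (389 / 223)    [QR: 389 ≡ 1 mod 4, sign kept]
  = (166 / 223)    [389 ≡ 166 mod 223]
  = (83 / 223)    [223 ≡ 7 mod 8 ⇒ (2 / 223) = +1]
  = -(223 / 83)    [QR: both ≡ 3 mod 4, sign flips]
  = -(57 / 83)    [223 ≡ 57 mod 83]
  = -(83 / 57)    [QR: 57 ≡ 1 mod 4, sign kept]
  = -(26 / 57)    [83 ≡ 26 mod 57]
  = -(13 / 57)    [57 ≡ 1 mod 8 ⇒ (2 / 57) = +1]
  = -(57 / 13)    [QR: 13 ≡ 1 mod 4, sign kept]
  = -(5 / 13)    [57 ≡ 5 mod 13]
  = -(13 / 5)    [QR: 5 ≡ 1 mod 4, sign kept]
  = -(3 / 5)    [13 ≡ 3 mod 5]
  = -(5 / 3)    [QR: 5 ≡ 1 mod 4, sign kept]
  = -(2 / 3)    [5 ≡ 2 mod 3]
  = (1 / 3)    [3 ≡ 3 mod 8 ⇒ (2 / 3) = -1]
  = 1    [(1 / 3) = 1]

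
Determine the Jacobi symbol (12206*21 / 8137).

By multiplicativity, (12206·21 / 8137) = (12206 / 8137)·(21 / 8137).
First factor (12206 / 8137):
(12206 / 8137)
  = (4069 / 8137)    [12206 ≡ 4069 mod 8137]
  = (8137 / 4069)    [QR: 4069 ≡ 1 mod 4, sign kept]
  = (4068 / 4069)    [8137 ≡ 4068 mod 4069]
  = (1017 / 4069)    [4069 ≡ 5 mod 8 ⇒ (2 / 4069)^2 = +1]
  = (4069 / 1017)    [QR: 1017 ≡ 1 mod 4, sign kept]
  = (1 / 1017)    [4069 ≡ 1 mod 1017]
  = 1    [(1 / 1017) = 1]
Second factor (21 / 8137):
(21 / 8137)
  = (8137 / 21)    [QR: 21 ≡ 1 mod 4, sign kept]
  = (10 / 21)    [8137 ≡ 10 mod 21]
  = -(5 / 21)    [21 ≡ 5 mod 8 ⇒ (2 / 21) = -1]
  = -(21 / 5)    [QR: 5 ≡ 1 mod 4, sign kept]
  = -(1 / 5)    [21 ≡ 1 mod 5]
  = -1    [(1 / 5) = 1]
Product: (1)·(-1) = -1.

-1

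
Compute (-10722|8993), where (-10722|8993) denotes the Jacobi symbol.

-1

(-10722|8993)
  = (10722|8993)    [8993 ≡ 1 mod 4 ⇒ (-1|8993) = +1]
  = (1729|8993)    [10722 ≡ 1729 mod 8993]
  = (8993|1729)    [QR: 1729 ≡ 1 mod 4, sign kept]
  = (348|1729)    [8993 ≡ 348 mod 1729]
  = (87|1729)    [1729 ≡ 1 mod 8 ⇒ (2|1729)^2 = +1]
  = (1729|87)    [QR: 1729 ≡ 1 mod 4, sign kept]
  = (76|87)    [1729 ≡ 76 mod 87]
  = (19|87)    [87 ≡ 7 mod 8 ⇒ (2|87)^2 = +1]
  = -(87|19)    [QR: both ≡ 3 mod 4, sign flips]
  = -(11|19)    [87 ≡ 11 mod 19]
  = (19|11)    [QR: both ≡ 3 mod 4, sign flips]
  = (8|11)    [19 ≡ 8 mod 11]
  = -(1|11)    [11 ≡ 3 mod 8 ⇒ (2|11)^3 = -1]
  = -1    [(1|11) = 1]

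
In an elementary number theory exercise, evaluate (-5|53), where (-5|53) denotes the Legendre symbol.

Reduce the numerator: -5 ≡ 48 (mod 53), so (-5|53) = (48|53).
Factor out 2: 48 = 2^4·3. Since 53 ≡ 5 (mod 8), (2|53) = -1, and (2|53)^4 = +1. Now have (3|53).
53 ≡ 1 (mod 4), so quadratic reciprocity gives (3|53) = (53|3). Reduce: 53 ≡ 2 (mod 3). Now have (2|3).
Factor out 2: 2 = 2. Since 3 ≡ 3 (mod 8), (2|3) = -1. Now have -(1|3).
(1|3) = 1. Collecting the sign factors: -1.

-1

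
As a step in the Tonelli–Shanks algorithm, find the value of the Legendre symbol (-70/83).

Reduce the numerator: -70 ≡ 13 (mod 83), so (-70/83) = (13/83).
13 ≡ 1 (mod 4), so quadratic reciprocity gives (13/83) = (83/13). Reduce: 83 ≡ 5 (mod 13). Now have (5/13).
5 ≡ 1 (mod 4), so quadratic reciprocity gives (5/13) = (13/5). Reduce: 13 ≡ 3 (mod 5). Now have (3/5).
5 ≡ 1 (mod 4), so quadratic reciprocity gives (3/5) = (5/3). Reduce: 5 ≡ 2 (mod 3). Now have (2/3).
Factor out 2: 2 = 2. Since 3 ≡ 3 (mod 8), (2/3) = -1. Now have -(1/3).
(1/3) = 1. Collecting the sign factors: -1.

-1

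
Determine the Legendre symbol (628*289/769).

1

By multiplicativity, (628·289/769) = (628/769)·(289/769).
First factor (628/769):
Factor out 2: 628 = 2^2·157. Since 769 ≡ 1 (mod 8), (2/769) = +1, and (2/769)^2 = +1. Now have (157/769).
157 ≡ 1 (mod 4), so quadratic reciprocity gives (157/769) = (769/157). Reduce: 769 ≡ 141 (mod 157). Now have (141/157).
141 ≡ 1 (mod 4), so quadratic reciprocity gives (141/157) = (157/141). Reduce: 157 ≡ 16 (mod 141). Now have (16/141).
Factor out 2: 16 = 2^4. Since 141 ≡ 5 (mod 8), (2/141) = -1, and (2/141)^4 = +1. Now have (1/141).
(1/141) = 1. Collecting the sign factors: 1.
Second factor (289/769):
289 ≡ 1 (mod 4), so quadratic reciprocity gives (289/769) = (769/289). Reduce: 769 ≡ 191 (mod 289). Now have (191/289).
289 ≡ 1 (mod 4), so quadratic reciprocity gives (191/289) = (289/191). Reduce: 289 ≡ 98 (mod 191). Now have (98/191).
Factor out 2: 98 = 2·49. Since 191 ≡ 7 (mod 8), (2/191) = +1. Now have (49/191).
49 ≡ 1 (mod 4), so quadratic reciprocity gives (49/191) = (191/49). Reduce: 191 ≡ 44 (mod 49). Now have (44/49).
Factor out 2: 44 = 2^2·11. Since 49 ≡ 1 (mod 8), (2/49) = +1, and (2/49)^2 = +1. Now have (11/49).
49 ≡ 1 (mod 4), so quadratic reciprocity gives (11/49) = (49/11). Reduce: 49 ≡ 5 (mod 11). Now have (5/11).
5 ≡ 1 (mod 4), so quadratic reciprocity gives (5/11) = (11/5). Reduce: 11 ≡ 1 (mod 5). Now have (1/5).
(1/5) = 1. Collecting the sign factors: 1.
Product: (1)·(1) = 1.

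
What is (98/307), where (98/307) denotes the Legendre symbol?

-1

(98/307)
  = -(49/307)    [307 ≡ 3 mod 8 ⇒ (2/307) = -1]
  = -(307/49)    [QR: 49 ≡ 1 mod 4, sign kept]
  = -(13/49)    [307 ≡ 13 mod 49]
  = -(49/13)    [QR: 13 ≡ 1 mod 4, sign kept]
  = -(10/13)    [49 ≡ 10 mod 13]
  = (5/13)    [13 ≡ 5 mod 8 ⇒ (2/13) = -1]
  = (13/5)    [QR: 5 ≡ 1 mod 4, sign kept]
  = (3/5)    [13 ≡ 3 mod 5]
  = (5/3)    [QR: 5 ≡ 1 mod 4, sign kept]
  = (2/3)    [5 ≡ 2 mod 3]
  = -(1/3)    [3 ≡ 3 mod 8 ⇒ (2/3) = -1]
  = -1    [(1/3) = 1]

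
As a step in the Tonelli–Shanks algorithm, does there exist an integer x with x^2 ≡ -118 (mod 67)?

(-118/67)
  = (16/67)    [-118 ≡ 16 mod 67]
  = (1/67)    [67 ≡ 3 mod 8 ⇒ (2/67)^4 = +1]
  = 1    [(1/67) = 1]
(-118/67) = 1, and 67 is prime, so -118 is a quadratic residue mod 67.

yes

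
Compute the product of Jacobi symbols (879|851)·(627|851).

1

By multiplicativity, (879·627|851) = (879|851)·(627|851).
First factor (879|851):
Reduce the numerator: 879 ≡ 28 (mod 851), so (879|851) = (28|851).
Factor out 2: 28 = 2^2·7. Since 851 ≡ 3 (mod 8), (2|851) = -1, and (2|851)^2 = +1. Now have (7|851).
Both 7 ≡ 3 and 851 ≡ 3 (mod 4), so reciprocity gives (7|851) = -(851|7). Reduce: 851 ≡ 4 (mod 7). Now have -(4|7).
Factor out 2: 4 = 2^2. Since 7 ≡ 7 (mod 8), (2|7) = +1, and (2|7)^2 = +1. Now have -(1|7).
(1|7) = 1. Collecting the sign factors: -1.
Second factor (627|851):
Both 627 ≡ 3 and 851 ≡ 3 (mod 4), so reciprocity gives (627|851) = -(851|627). Reduce: 851 ≡ 224 (mod 627). Now have -(224|627).
Factor out 2: 224 = 2^5·7. Since 627 ≡ 3 (mod 8), (2|627) = -1, and (2|627)^5 = -1. Now have (7|627).
Both 7 ≡ 3 and 627 ≡ 3 (mod 4), so reciprocity gives (7|627) = -(627|7). Reduce: 627 ≡ 4 (mod 7). Now have -(4|7).
Factor out 2: 4 = 2^2. Since 7 ≡ 7 (mod 8), (2|7) = +1, and (2|7)^2 = +1. Now have -(1|7).
(1|7) = 1. Collecting the sign factors: -1.
Product: (-1)·(-1) = 1.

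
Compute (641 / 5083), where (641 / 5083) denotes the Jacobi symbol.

1

(641 / 5083)
  = (5083 / 641)    [QR: 641 ≡ 1 mod 4, sign kept]
  = (596 / 641)    [5083 ≡ 596 mod 641]
  = (149 / 641)    [641 ≡ 1 mod 8 ⇒ (2 / 641)^2 = +1]
  = (641 / 149)    [QR: 149 ≡ 1 mod 4, sign kept]
  = (45 / 149)    [641 ≡ 45 mod 149]
  = (149 / 45)    [QR: 45 ≡ 1 mod 4, sign kept]
  = (14 / 45)    [149 ≡ 14 mod 45]
  = -(7 / 45)    [45 ≡ 5 mod 8 ⇒ (2 / 45) = -1]
  = -(45 / 7)    [QR: 45 ≡ 1 mod 4, sign kept]
  = -(3 / 7)    [45 ≡ 3 mod 7]
  = (7 / 3)    [QR: both ≡ 3 mod 4, sign flips]
  = (1 / 3)    [7 ≡ 1 mod 3]
  = 1    [(1 / 3) = 1]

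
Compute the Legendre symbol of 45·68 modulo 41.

-1

By multiplicativity, (45·68/41) = (45/41)·(68/41).
First factor (45/41):
(45/41)
  = (4/41)    [45 ≡ 4 mod 41]
  = (1/41)    [41 ≡ 1 mod 8 ⇒ (2/41)^2 = +1]
  = 1    [(1/41) = 1]
Second factor (68/41):
(68/41)
  = (27/41)    [68 ≡ 27 mod 41]
  = (41/27)    [QR: 41 ≡ 1 mod 4, sign kept]
  = (14/27)    [41 ≡ 14 mod 27]
  = -(7/27)    [27 ≡ 3 mod 8 ⇒ (2/27) = -1]
  = (27/7)    [QR: both ≡ 3 mod 4, sign flips]
  = (6/7)    [27 ≡ 6 mod 7]
  = (3/7)    [7 ≡ 7 mod 8 ⇒ (2/7) = +1]
  = -(7/3)    [QR: both ≡ 3 mod 4, sign flips]
  = -(1/3)    [7 ≡ 1 mod 3]
  = -1    [(1/3) = 1]
Product: (1)·(-1) = -1.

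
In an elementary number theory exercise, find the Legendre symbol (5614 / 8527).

(5614 / 8527)
  = (2807 / 8527)    [8527 ≡ 7 mod 8 ⇒ (2 / 8527) = +1]
  = -(8527 / 2807)    [QR: both ≡ 3 mod 4, sign flips]
  = -(106 / 2807)    [8527 ≡ 106 mod 2807]
  = -(53 / 2807)    [2807 ≡ 7 mod 8 ⇒ (2 / 2807) = +1]
  = -(2807 / 53)    [QR: 53 ≡ 1 mod 4, sign kept]
  = -(51 / 53)    [2807 ≡ 51 mod 53]
  = -(53 / 51)    [QR: 53 ≡ 1 mod 4, sign kept]
  = -(2 / 51)    [53 ≡ 2 mod 51]
  = (1 / 51)    [51 ≡ 3 mod 8 ⇒ (2 / 51) = -1]
  = 1    [(1 / 51) = 1]

1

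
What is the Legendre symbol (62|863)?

(62|863)
  = (31|863)    [863 ≡ 7 mod 8 ⇒ (2|863) = +1]
  = -(863|31)    [QR: both ≡ 3 mod 4, sign flips]
  = -(26|31)    [863 ≡ 26 mod 31]
  = -(13|31)    [31 ≡ 7 mod 8 ⇒ (2|31) = +1]
  = -(31|13)    [QR: 13 ≡ 1 mod 4, sign kept]
  = -(5|13)    [31 ≡ 5 mod 13]
  = -(13|5)    [QR: 5 ≡ 1 mod 4, sign kept]
  = -(3|5)    [13 ≡ 3 mod 5]
  = -(5|3)    [QR: 5 ≡ 1 mod 4, sign kept]
  = -(2|3)    [5 ≡ 2 mod 3]
  = (1|3)    [3 ≡ 3 mod 8 ⇒ (2|3) = -1]
  = 1    [(1|3) = 1]

1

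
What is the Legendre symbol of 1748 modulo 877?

-1

(1748 / 877)
  = (871 / 877)    [1748 ≡ 871 mod 877]
  = (877 / 871)    [QR: 877 ≡ 1 mod 4, sign kept]
  = (6 / 871)    [877 ≡ 6 mod 871]
  = (3 / 871)    [871 ≡ 7 mod 8 ⇒ (2 / 871) = +1]
  = -(871 / 3)    [QR: both ≡ 3 mod 4, sign flips]
  = -(1 / 3)    [871 ≡ 1 mod 3]
  = -1    [(1 / 3) = 1]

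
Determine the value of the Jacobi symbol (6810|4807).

(6810|4807)
  = (2003|4807)    [6810 ≡ 2003 mod 4807]
  = -(4807|2003)    [QR: both ≡ 3 mod 4, sign flips]
  = -(801|2003)    [4807 ≡ 801 mod 2003]
  = -(2003|801)    [QR: 801 ≡ 1 mod 4, sign kept]
  = -(401|801)    [2003 ≡ 401 mod 801]
  = -(801|401)    [QR: 401 ≡ 1 mod 4, sign kept]
  = -(400|401)    [801 ≡ 400 mod 401]
  = -(25|401)    [401 ≡ 1 mod 8 ⇒ (2|401)^4 = +1]
  = -(401|25)    [QR: 25 ≡ 1 mod 4, sign kept]
  = -(1|25)    [401 ≡ 1 mod 25]
  = -1    [(1|25) = 1]

-1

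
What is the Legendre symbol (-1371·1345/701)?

By multiplicativity, (-1371·1345/701) = (-1371/701)·(1345/701).
First factor (-1371/701):
Reduce the numerator: -1371 ≡ 31 (mod 701), so (-1371/701) = (31/701).
701 ≡ 1 (mod 4), so quadratic reciprocity gives (31/701) = (701/31). Reduce: 701 ≡ 19 (mod 31). Now have (19/31).
Both 19 ≡ 3 and 31 ≡ 3 (mod 4), so reciprocity gives (19/31) = -(31/19). Reduce: 31 ≡ 12 (mod 19). Now have -(12/19).
Factor out 2: 12 = 2^2·3. Since 19 ≡ 3 (mod 8), (2/19) = -1, and (2/19)^2 = +1. Now have -(3/19).
Both 3 ≡ 3 and 19 ≡ 3 (mod 4), so reciprocity gives (3/19) = -(19/3). Reduce: 19 ≡ 1 (mod 3). Now have (1/3).
(1/3) = 1. Collecting the sign factors: 1.
Second factor (1345/701):
Reduce the numerator: 1345 ≡ 644 (mod 701), so (1345/701) = (644/701).
Factor out 2: 644 = 2^2·161. Since 701 ≡ 5 (mod 8), (2/701) = -1, and (2/701)^2 = +1. Now have (161/701).
161 ≡ 1 (mod 4), so quadratic reciprocity gives (161/701) = (701/161). Reduce: 701 ≡ 57 (mod 161). Now have (57/161).
57 ≡ 1 (mod 4), so quadratic reciprocity gives (57/161) = (161/57). Reduce: 161 ≡ 47 (mod 57). Now have (47/57).
57 ≡ 1 (mod 4), so quadratic reciprocity gives (47/57) = (57/47). Reduce: 57 ≡ 10 (mod 47). Now have (10/47).
Factor out 2: 10 = 2·5. Since 47 ≡ 7 (mod 8), (2/47) = +1. Now have (5/47).
5 ≡ 1 (mod 4), so quadratic reciprocity gives (5/47) = (47/5). Reduce: 47 ≡ 2 (mod 5). Now have (2/5).
Factor out 2: 2 = 2. Since 5 ≡ 5 (mod 8), (2/5) = -1. Now have -(1/5).
(1/5) = 1. Collecting the sign factors: -1.
Product: (1)·(-1) = -1.

-1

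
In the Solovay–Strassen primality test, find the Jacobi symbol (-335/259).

(-335/259)
  = (183/259)    [-335 ≡ 183 mod 259]
  = -(259/183)    [QR: both ≡ 3 mod 4, sign flips]
  = -(76/183)    [259 ≡ 76 mod 183]
  = -(19/183)    [183 ≡ 7 mod 8 ⇒ (2/183)^2 = +1]
  = (183/19)    [QR: both ≡ 3 mod 4, sign flips]
  = (12/19)    [183 ≡ 12 mod 19]
  = (3/19)    [19 ≡ 3 mod 8 ⇒ (2/19)^2 = +1]
  = -(19/3)    [QR: both ≡ 3 mod 4, sign flips]
  = -(1/3)    [19 ≡ 1 mod 3]
  = -1    [(1/3) = 1]

-1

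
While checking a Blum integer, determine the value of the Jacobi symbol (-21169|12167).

-1

Pull out -1: (-21169|12167) = (-1|12167)·(21169|12167). Since 12167 ≡ 3 (mod 4), (-1|12167) = -1. Now have -(21169|12167).
Reduce the numerator: 21169 ≡ 9002 (mod 12167), so (21169|12167) = (9002|12167).
Factor out 2: 9002 = 2·4501. Since 12167 ≡ 7 (mod 8), (2|12167) = +1. Now have -(4501|12167).
4501 ≡ 1 (mod 4), so quadratic reciprocity gives (4501|12167) = (12167|4501). Reduce: 12167 ≡ 3165 (mod 4501). Now have -(3165|4501).
3165 ≡ 1 (mod 4), so quadratic reciprocity gives (3165|4501) = (4501|3165). Reduce: 4501 ≡ 1336 (mod 3165). Now have -(1336|3165).
Factor out 2: 1336 = 2^3·167. Since 3165 ≡ 5 (mod 8), (2|3165) = -1, and (2|3165)^3 = -1. Now have (167|3165).
3165 ≡ 1 (mod 4), so quadratic reciprocity gives (167|3165) = (3165|167). Reduce: 3165 ≡ 159 (mod 167). Now have (159|167).
Both 159 ≡ 3 and 167 ≡ 3 (mod 4), so reciprocity gives (159|167) = -(167|159). Reduce: 167 ≡ 8 (mod 159). Now have -(8|159).
Factor out 2: 8 = 2^3. Since 159 ≡ 7 (mod 8), (2|159) = +1, and (2|159)^3 = +1. Now have -(1|159).
(1|159) = 1. Collecting the sign factors: -1.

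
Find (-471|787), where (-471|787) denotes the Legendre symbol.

(-471|787)
  = (316|787)    [-471 ≡ 316 mod 787]
  = (79|787)    [787 ≡ 3 mod 8 ⇒ (2|787)^2 = +1]
  = -(787|79)    [QR: both ≡ 3 mod 4, sign flips]
  = -(76|79)    [787 ≡ 76 mod 79]
  = -(19|79)    [79 ≡ 7 mod 8 ⇒ (2|79)^2 = +1]
  = (79|19)    [QR: both ≡ 3 mod 4, sign flips]
  = (3|19)    [79 ≡ 3 mod 19]
  = -(19|3)    [QR: both ≡ 3 mod 4, sign flips]
  = -(1|3)    [19 ≡ 1 mod 3]
  = -1    [(1|3) = 1]

-1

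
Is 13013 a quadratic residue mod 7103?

yes

Reduce the numerator: 13013 ≡ 5910 (mod 7103), so (13013|7103) = (5910|7103).
Factor out 2: 5910 = 2·2955. Since 7103 ≡ 7 (mod 8), (2|7103) = +1. Now have (2955|7103).
Both 2955 ≡ 3 and 7103 ≡ 3 (mod 4), so reciprocity gives (2955|7103) = -(7103|2955). Reduce: 7103 ≡ 1193 (mod 2955). Now have -(1193|2955).
1193 ≡ 1 (mod 4), so quadratic reciprocity gives (1193|2955) = (2955|1193). Reduce: 2955 ≡ 569 (mod 1193). Now have -(569|1193).
569 ≡ 1 (mod 4), so quadratic reciprocity gives (569|1193) = (1193|569). Reduce: 1193 ≡ 55 (mod 569). Now have -(55|569).
569 ≡ 1 (mod 4), so quadratic reciprocity gives (55|569) = (569|55). Reduce: 569 ≡ 19 (mod 55). Now have -(19|55).
Both 19 ≡ 3 and 55 ≡ 3 (mod 4), so reciprocity gives (19|55) = -(55|19). Reduce: 55 ≡ 17 (mod 19). Now have (17|19).
17 ≡ 1 (mod 4), so quadratic reciprocity gives (17|19) = (19|17). Reduce: 19 ≡ 2 (mod 17). Now have (2|17).
Factor out 2: 2 = 2. Since 17 ≡ 1 (mod 8), (2|17) = +1. Now have (1|17).
(1|17) = 1. Collecting the sign factors: 1.
(13013|7103) = 1, and 7103 is prime, so 13013 is a quadratic residue mod 7103.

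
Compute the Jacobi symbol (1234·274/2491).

By multiplicativity, (1234·274/2491) = (1234/2491)·(274/2491).
First factor (1234/2491):
(1234/2491)
  = -(617/2491)    [2491 ≡ 3 mod 8 ⇒ (2/2491) = -1]
  = -(2491/617)    [QR: 617 ≡ 1 mod 4, sign kept]
  = -(23/617)    [2491 ≡ 23 mod 617]
  = -(617/23)    [QR: 617 ≡ 1 mod 4, sign kept]
  = -(19/23)    [617 ≡ 19 mod 23]
  = (23/19)    [QR: both ≡ 3 mod 4, sign flips]
  = (4/19)    [23 ≡ 4 mod 19]
  = (1/19)    [19 ≡ 3 mod 8 ⇒ (2/19)^2 = +1]
  = 1    [(1/19) = 1]
Second factor (274/2491):
(274/2491)
  = -(137/2491)    [2491 ≡ 3 mod 8 ⇒ (2/2491) = -1]
  = -(2491/137)    [QR: 137 ≡ 1 mod 4, sign kept]
  = -(25/137)    [2491 ≡ 25 mod 137]
  = -(137/25)    [QR: 25 ≡ 1 mod 4, sign kept]
  = -(12/25)    [137 ≡ 12 mod 25]
  = -(3/25)    [25 ≡ 1 mod 8 ⇒ (2/25)^2 = +1]
  = -(25/3)    [QR: 25 ≡ 1 mod 4, sign kept]
  = -(1/3)    [25 ≡ 1 mod 3]
  = -1    [(1/3) = 1]
Product: (1)·(-1) = -1.

-1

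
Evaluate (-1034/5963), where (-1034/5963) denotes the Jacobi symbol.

(-1034/5963)
  = -(1034/5963)    [5963 ≡ 3 mod 4 ⇒ (-1/5963) = -1]
  = (517/5963)    [5963 ≡ 3 mod 8 ⇒ (2/5963) = -1]
  = (5963/517)    [QR: 517 ≡ 1 mod 4, sign kept]
  = (276/517)    [5963 ≡ 276 mod 517]
  = (69/517)    [517 ≡ 5 mod 8 ⇒ (2/517)^2 = +1]
  = (517/69)    [QR: 69 ≡ 1 mod 4, sign kept]
  = (34/69)    [517 ≡ 34 mod 69]
  = -(17/69)    [69 ≡ 5 mod 8 ⇒ (2/69) = -1]
  = -(69/17)    [QR: 17 ≡ 1 mod 4, sign kept]
  = -(1/17)    [69 ≡ 1 mod 17]
  = -1    [(1/17) = 1]

-1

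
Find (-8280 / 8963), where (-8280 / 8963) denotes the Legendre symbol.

Reduce the numerator: -8280 ≡ 683 (mod 8963), so (-8280 / 8963) = (683 / 8963).
Both 683 ≡ 3 and 8963 ≡ 3 (mod 4), so reciprocity gives (683 / 8963) = -(8963 / 683). Reduce: 8963 ≡ 84 (mod 683). Now have -(84 / 683).
Factor out 2: 84 = 2^2·21. Since 683 ≡ 3 (mod 8), (2 / 683) = -1, and (2 / 683)^2 = +1. Now have -(21 / 683).
21 ≡ 1 (mod 4), so quadratic reciprocity gives (21 / 683) = (683 / 21). Reduce: 683 ≡ 11 (mod 21). Now have -(11 / 21).
21 ≡ 1 (mod 4), so quadratic reciprocity gives (11 / 21) = (21 / 11). Reduce: 21 ≡ 10 (mod 11). Now have -(10 / 11).
Factor out 2: 10 = 2·5. Since 11 ≡ 3 (mod 8), (2 / 11) = -1. Now have (5 / 11).
5 ≡ 1 (mod 4), so quadratic reciprocity gives (5 / 11) = (11 / 5). Reduce: 11 ≡ 1 (mod 5). Now have (1 / 5).
(1 / 5) = 1. Collecting the sign factors: 1.

1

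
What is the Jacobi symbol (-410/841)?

1

Pull out -1: (-410/841) = (-1/841)·(410/841). Since 841 ≡ 1 (mod 4), (-1/841) = +1. Now have (410/841).
Factor out 2: 410 = 2·205. Since 841 ≡ 1 (mod 8), (2/841) = +1. Now have (205/841).
205 ≡ 1 (mod 4), so quadratic reciprocity gives (205/841) = (841/205). Reduce: 841 ≡ 21 (mod 205). Now have (21/205).
21 ≡ 1 (mod 4), so quadratic reciprocity gives (21/205) = (205/21). Reduce: 205 ≡ 16 (mod 21). Now have (16/21).
Factor out 2: 16 = 2^4. Since 21 ≡ 5 (mod 8), (2/21) = -1, and (2/21)^4 = +1. Now have (1/21).
(1/21) = 1. Collecting the sign factors: 1.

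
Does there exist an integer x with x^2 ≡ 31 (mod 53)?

no

53 ≡ 1 (mod 4), so quadratic reciprocity gives (31/53) = (53/31). Reduce: 53 ≡ 22 (mod 31). Now have (22/31).
Factor out 2: 22 = 2·11. Since 31 ≡ 7 (mod 8), (2/31) = +1. Now have (11/31).
Both 11 ≡ 3 and 31 ≡ 3 (mod 4), so reciprocity gives (11/31) = -(31/11). Reduce: 31 ≡ 9 (mod 11). Now have -(9/11).
9 ≡ 1 (mod 4), so quadratic reciprocity gives (9/11) = (11/9). Reduce: 11 ≡ 2 (mod 9). Now have -(2/9).
Factor out 2: 2 = 2. Since 9 ≡ 1 (mod 8), (2/9) = +1. Now have -(1/9).
(1/9) = 1. Collecting the sign factors: -1.
(31/53) = -1, and 53 is prime, so 31 is not a quadratic residue mod 53.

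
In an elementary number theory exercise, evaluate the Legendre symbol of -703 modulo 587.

Pull out -1: (-703/587) = (-1/587)·(703/587). Since 587 ≡ 3 (mod 4), (-1/587) = -1. Now have -(703/587).
Reduce the numerator: 703 ≡ 116 (mod 587), so (703/587) = (116/587).
Factor out 2: 116 = 2^2·29. Since 587 ≡ 3 (mod 8), (2/587) = -1, and (2/587)^2 = +1. Now have -(29/587).
29 ≡ 1 (mod 4), so quadratic reciprocity gives (29/587) = (587/29). Reduce: 587 ≡ 7 (mod 29). Now have -(7/29).
29 ≡ 1 (mod 4), so quadratic reciprocity gives (7/29) = (29/7). Reduce: 29 ≡ 1 (mod 7). Now have -(1/7).
(1/7) = 1. Collecting the sign factors: -1.

-1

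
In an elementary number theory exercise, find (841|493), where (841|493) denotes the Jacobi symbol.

0

Reduce the numerator: 841 ≡ 348 (mod 493), so (841|493) = (348|493).
Factor out 2: 348 = 2^2·87. Since 493 ≡ 5 (mod 8), (2|493) = -1, and (2|493)^2 = +1. Now have (87|493).
493 ≡ 1 (mod 4), so quadratic reciprocity gives (87|493) = (493|87). Reduce: 493 ≡ 58 (mod 87). Now have (58|87).
Factor out 2: 58 = 2·29. Since 87 ≡ 7 (mod 8), (2|87) = +1. Now have (29|87).
29 ≡ 1 (mod 4), so quadratic reciprocity gives (29|87) = (87|29). Reduce: 87 ≡ 0 (mod 29). Now have (0|29).
The numerator is now 0 with denominator 29 > 1: the symbol is 0.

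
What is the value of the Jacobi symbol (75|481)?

(75|481)
  = (481|75)    [QR: 481 ≡ 1 mod 4, sign kept]
  = (31|75)    [481 ≡ 31 mod 75]
  = -(75|31)    [QR: both ≡ 3 mod 4, sign flips]
  = -(13|31)    [75 ≡ 13 mod 31]
  = -(31|13)    [QR: 13 ≡ 1 mod 4, sign kept]
  = -(5|13)    [31 ≡ 5 mod 13]
  = -(13|5)    [QR: 5 ≡ 1 mod 4, sign kept]
  = -(3|5)    [13 ≡ 3 mod 5]
  = -(5|3)    [QR: 5 ≡ 1 mod 4, sign kept]
  = -(2|3)    [5 ≡ 2 mod 3]
  = (1|3)    [3 ≡ 3 mod 8 ⇒ (2|3) = -1]
  = 1    [(1|3) = 1]

1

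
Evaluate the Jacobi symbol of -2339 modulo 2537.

-1

Pull out -1: (-2339|2537) = (-1|2537)·(2339|2537). Since 2537 ≡ 1 (mod 4), (-1|2537) = +1. Now have (2339|2537).
2537 ≡ 1 (mod 4), so quadratic reciprocity gives (2339|2537) = (2537|2339). Reduce: 2537 ≡ 198 (mod 2339). Now have (198|2339).
Factor out 2: 198 = 2·99. Since 2339 ≡ 3 (mod 8), (2|2339) = -1. Now have -(99|2339).
Both 99 ≡ 3 and 2339 ≡ 3 (mod 4), so reciprocity gives (99|2339) = -(2339|99). Reduce: 2339 ≡ 62 (mod 99). Now have (62|99).
Factor out 2: 62 = 2·31. Since 99 ≡ 3 (mod 8), (2|99) = -1. Now have -(31|99).
Both 31 ≡ 3 and 99 ≡ 3 (mod 4), so reciprocity gives (31|99) = -(99|31). Reduce: 99 ≡ 6 (mod 31). Now have (6|31).
Factor out 2: 6 = 2·3. Since 31 ≡ 7 (mod 8), (2|31) = +1. Now have (3|31).
Both 3 ≡ 3 and 31 ≡ 3 (mod 4), so reciprocity gives (3|31) = -(31|3). Reduce: 31 ≡ 1 (mod 3). Now have -(1|3).
(1|3) = 1. Collecting the sign factors: -1.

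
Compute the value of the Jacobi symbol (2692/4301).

1

(2692/4301)
  = (673/4301)    [4301 ≡ 5 mod 8 ⇒ (2/4301)^2 = +1]
  = (4301/673)    [QR: 673 ≡ 1 mod 4, sign kept]
  = (263/673)    [4301 ≡ 263 mod 673]
  = (673/263)    [QR: 673 ≡ 1 mod 4, sign kept]
  = (147/263)    [673 ≡ 147 mod 263]
  = -(263/147)    [QR: both ≡ 3 mod 4, sign flips]
  = -(116/147)    [263 ≡ 116 mod 147]
  = -(29/147)    [147 ≡ 3 mod 8 ⇒ (2/147)^2 = +1]
  = -(147/29)    [QR: 29 ≡ 1 mod 4, sign kept]
  = -(2/29)    [147 ≡ 2 mod 29]
  = (1/29)    [29 ≡ 5 mod 8 ⇒ (2/29) = -1]
  = 1    [(1/29) = 1]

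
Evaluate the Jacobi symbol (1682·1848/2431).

0

By multiplicativity, (1682·1848/2431) = (1682/2431)·(1848/2431).
First factor (1682/2431):
Factor out 2: 1682 = 2·841. Since 2431 ≡ 7 (mod 8), (2/2431) = +1. Now have (841/2431).
841 ≡ 1 (mod 4), so quadratic reciprocity gives (841/2431) = (2431/841). Reduce: 2431 ≡ 749 (mod 841). Now have (749/841).
749 ≡ 1 (mod 4), so quadratic reciprocity gives (749/841) = (841/749). Reduce: 841 ≡ 92 (mod 749). Now have (92/749).
Factor out 2: 92 = 2^2·23. Since 749 ≡ 5 (mod 8), (2/749) = -1, and (2/749)^2 = +1. Now have (23/749).
749 ≡ 1 (mod 4), so quadratic reciprocity gives (23/749) = (749/23). Reduce: 749 ≡ 13 (mod 23). Now have (13/23).
13 ≡ 1 (mod 4), so quadratic reciprocity gives (13/23) = (23/13). Reduce: 23 ≡ 10 (mod 13). Now have (10/13).
Factor out 2: 10 = 2·5. Since 13 ≡ 5 (mod 8), (2/13) = -1. Now have -(5/13).
5 ≡ 1 (mod 4), so quadratic reciprocity gives (5/13) = (13/5). Reduce: 13 ≡ 3 (mod 5). Now have -(3/5).
5 ≡ 1 (mod 4), so quadratic reciprocity gives (3/5) = (5/3). Reduce: 5 ≡ 2 (mod 3). Now have -(2/3).
Factor out 2: 2 = 2. Since 3 ≡ 3 (mod 8), (2/3) = -1. Now have (1/3).
(1/3) = 1. Collecting the sign factors: 1.
Second factor (1848/2431):
Factor out 2: 1848 = 2^3·231. Since 2431 ≡ 7 (mod 8), (2/2431) = +1, and (2/2431)^3 = +1. Now have (231/2431).
Both 231 ≡ 3 and 2431 ≡ 3 (mod 4), so reciprocity gives (231/2431) = -(2431/231). Reduce: 2431 ≡ 121 (mod 231). Now have -(121/231).
121 ≡ 1 (mod 4), so quadratic reciprocity gives (121/231) = (231/121). Reduce: 231 ≡ 110 (mod 121). Now have -(110/121).
Factor out 2: 110 = 2·55. Since 121 ≡ 1 (mod 8), (2/121) = +1. Now have -(55/121).
121 ≡ 1 (mod 4), so quadratic reciprocity gives (55/121) = (121/55). Reduce: 121 ≡ 11 (mod 55). Now have -(11/55).
Both 11 ≡ 3 and 55 ≡ 3 (mod 4), so reciprocity gives (11/55) = -(55/11). Reduce: 55 ≡ 0 (mod 11). Now have (0/11).
The numerator is now 0 with denominator 11 > 1: the symbol is 0.
Product: (1)·(0) = 0.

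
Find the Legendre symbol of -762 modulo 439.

(-762/439)
  = -(762/439)    [439 ≡ 3 mod 4 ⇒ (-1/439) = -1]
  = -(323/439)    [762 ≡ 323 mod 439]
  = (439/323)    [QR: both ≡ 3 mod 4, sign flips]
  = (116/323)    [439 ≡ 116 mod 323]
  = (29/323)    [323 ≡ 3 mod 8 ⇒ (2/323)^2 = +1]
  = (323/29)    [QR: 29 ≡ 1 mod 4, sign kept]
  = (4/29)    [323 ≡ 4 mod 29]
  = (1/29)    [29 ≡ 5 mod 8 ⇒ (2/29)^2 = +1]
  = 1    [(1/29) = 1]

1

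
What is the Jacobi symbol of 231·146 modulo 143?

0

By multiplicativity, (231·146/143) = (231/143)·(146/143).
First factor (231/143):
(231/143)
  = (88/143)    [231 ≡ 88 mod 143]
  = (11/143)    [143 ≡ 7 mod 8 ⇒ (2/143)^3 = +1]
  = -(143/11)    [QR: both ≡ 3 mod 4, sign flips]
  = -(0/11)    [143 ≡ 0 mod 11]
  = 0    [numerator 0, gcd > 1]
Second factor (146/143):
(146/143)
  = (3/143)    [146 ≡ 3 mod 143]
  = -(143/3)    [QR: both ≡ 3 mod 4, sign flips]
  = -(2/3)    [143 ≡ 2 mod 3]
  = (1/3)    [3 ≡ 3 mod 8 ⇒ (2/3) = -1]
  = 1    [(1/3) = 1]
Product: (0)·(1) = 0.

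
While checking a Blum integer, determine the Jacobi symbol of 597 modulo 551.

1

(597 / 551)
  = (46 / 551)    [597 ≡ 46 mod 551]
  = (23 / 551)    [551 ≡ 7 mod 8 ⇒ (2 / 551) = +1]
  = -(551 / 23)    [QR: both ≡ 3 mod 4, sign flips]
  = -(22 / 23)    [551 ≡ 22 mod 23]
  = -(11 / 23)    [23 ≡ 7 mod 8 ⇒ (2 / 23) = +1]
  = (23 / 11)    [QR: both ≡ 3 mod 4, sign flips]
  = (1 / 11)    [23 ≡ 1 mod 11]
  = 1    [(1 / 11) = 1]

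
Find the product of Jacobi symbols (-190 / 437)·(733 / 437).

By multiplicativity, (-190·733 / 437) = (-190 / 437)·(733 / 437).
First factor (-190 / 437):
(-190 / 437)
  = (190 / 437)    [437 ≡ 1 mod 4 ⇒ (-1 / 437) = +1]
  = -(95 / 437)    [437 ≡ 5 mod 8 ⇒ (2 / 437) = -1]
  = -(437 / 95)    [QR: 437 ≡ 1 mod 4, sign kept]
  = -(57 / 95)    [437 ≡ 57 mod 95]
  = -(95 / 57)    [QR: 57 ≡ 1 mod 4, sign kept]
  = -(38 / 57)    [95 ≡ 38 mod 57]
  = -(19 / 57)    [57 ≡ 1 mod 8 ⇒ (2 / 57) = +1]
  = -(57 / 19)    [QR: 57 ≡ 1 mod 4, sign kept]
  = -(0 / 19)    [57 ≡ 0 mod 19]
  = 0    [numerator 0, gcd > 1]
Second factor (733 / 437):
(733 / 437)
  = (296 / 437)    [733 ≡ 296 mod 437]
  = -(37 / 437)    [437 ≡ 5 mod 8 ⇒ (2 / 437)^3 = -1]
  = -(437 / 37)    [QR: 37 ≡ 1 mod 4, sign kept]
  = -(30 / 37)    [437 ≡ 30 mod 37]
  = (15 / 37)    [37 ≡ 5 mod 8 ⇒ (2 / 37) = -1]
  = (37 / 15)    [QR: 37 ≡ 1 mod 4, sign kept]
  = (7 / 15)    [37 ≡ 7 mod 15]
  = -(15 / 7)    [QR: both ≡ 3 mod 4, sign flips]
  = -(1 / 7)    [15 ≡ 1 mod 7]
  = -1    [(1 / 7) = 1]
Product: (0)·(-1) = 0.

0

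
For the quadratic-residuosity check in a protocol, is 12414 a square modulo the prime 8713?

no

(12414|8713)
  = (3701|8713)    [12414 ≡ 3701 mod 8713]
  = (8713|3701)    [QR: 3701 ≡ 1 mod 4, sign kept]
  = (1311|3701)    [8713 ≡ 1311 mod 3701]
  = (3701|1311)    [QR: 3701 ≡ 1 mod 4, sign kept]
  = (1079|1311)    [3701 ≡ 1079 mod 1311]
  = -(1311|1079)    [QR: both ≡ 3 mod 4, sign flips]
  = -(232|1079)    [1311 ≡ 232 mod 1079]
  = -(29|1079)    [1079 ≡ 7 mod 8 ⇒ (2|1079)^3 = +1]
  = -(1079|29)    [QR: 29 ≡ 1 mod 4, sign kept]
  = -(6|29)    [1079 ≡ 6 mod 29]
  = (3|29)    [29 ≡ 5 mod 8 ⇒ (2|29) = -1]
  = (29|3)    [QR: 29 ≡ 1 mod 4, sign kept]
  = (2|3)    [29 ≡ 2 mod 3]
  = -(1|3)    [3 ≡ 3 mod 8 ⇒ (2|3) = -1]
  = -1    [(1|3) = 1]
The Legendre symbol is -1, so x^2 ≡ 12414 (mod 8713) has no solution.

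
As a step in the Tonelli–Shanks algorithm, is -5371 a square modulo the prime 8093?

yes

Pull out -1: (-5371/8093) = (-1/8093)·(5371/8093). Since 8093 ≡ 1 (mod 4), (-1/8093) = +1. Now have (5371/8093).
8093 ≡ 1 (mod 4), so quadratic reciprocity gives (5371/8093) = (8093/5371). Reduce: 8093 ≡ 2722 (mod 5371). Now have (2722/5371).
Factor out 2: 2722 = 2·1361. Since 5371 ≡ 3 (mod 8), (2/5371) = -1. Now have -(1361/5371).
1361 ≡ 1 (mod 4), so quadratic reciprocity gives (1361/5371) = (5371/1361). Reduce: 5371 ≡ 1288 (mod 1361). Now have -(1288/1361).
Factor out 2: 1288 = 2^3·161. Since 1361 ≡ 1 (mod 8), (2/1361) = +1, and (2/1361)^3 = +1. Now have -(161/1361).
161 ≡ 1 (mod 4), so quadratic reciprocity gives (161/1361) = (1361/161). Reduce: 1361 ≡ 73 (mod 161). Now have -(73/161).
73 ≡ 1 (mod 4), so quadratic reciprocity gives (73/161) = (161/73). Reduce: 161 ≡ 15 (mod 73). Now have -(15/73).
73 ≡ 1 (mod 4), so quadratic reciprocity gives (15/73) = (73/15). Reduce: 73 ≡ 13 (mod 15). Now have -(13/15).
13 ≡ 1 (mod 4), so quadratic reciprocity gives (13/15) = (15/13). Reduce: 15 ≡ 2 (mod 13). Now have -(2/13).
Factor out 2: 2 = 2. Since 13 ≡ 5 (mod 8), (2/13) = -1. Now have (1/13).
(1/13) = 1. Collecting the sign factors: 1.
(-5371/8093) = 1, and 8093 is prime, so -5371 is a quadratic residue mod 8093.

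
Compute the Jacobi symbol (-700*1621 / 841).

1

By multiplicativity, (-700·1621 / 841) = (-700 / 841)·(1621 / 841).
First factor (-700 / 841):
(-700 / 841)
  = (141 / 841)    [-700 ≡ 141 mod 841]
  = (841 / 141)    [QR: 141 ≡ 1 mod 4, sign kept]
  = (136 / 141)    [841 ≡ 136 mod 141]
  = -(17 / 141)    [141 ≡ 5 mod 8 ⇒ (2 / 141)^3 = -1]
  = -(141 / 17)    [QR: 17 ≡ 1 mod 4, sign kept]
  = -(5 / 17)    [141 ≡ 5 mod 17]
  = -(17 / 5)    [QR: 5 ≡ 1 mod 4, sign kept]
  = -(2 / 5)    [17 ≡ 2 mod 5]
  = (1 / 5)    [5 ≡ 5 mod 8 ⇒ (2 / 5) = -1]
  = 1    [(1 / 5) = 1]
Second factor (1621 / 841):
(1621 / 841)
  = (780 / 841)    [1621 ≡ 780 mod 841]
  = (195 / 841)    [841 ≡ 1 mod 8 ⇒ (2 / 841)^2 = +1]
  = (841 / 195)    [QR: 841 ≡ 1 mod 4, sign kept]
  = (61 / 195)    [841 ≡ 61 mod 195]
  = (195 / 61)    [QR: 61 ≡ 1 mod 4, sign kept]
  = (12 / 61)    [195 ≡ 12 mod 61]
  = (3 / 61)    [61 ≡ 5 mod 8 ⇒ (2 / 61)^2 = +1]
  = (61 / 3)    [QR: 61 ≡ 1 mod 4, sign kept]
  = (1 / 3)    [61 ≡ 1 mod 3]
  = 1    [(1 / 3) = 1]
Product: (1)·(1) = 1.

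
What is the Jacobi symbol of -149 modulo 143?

(-149/143)
  = (137/143)    [-149 ≡ 137 mod 143]
  = (143/137)    [QR: 137 ≡ 1 mod 4, sign kept]
  = (6/137)    [143 ≡ 6 mod 137]
  = (3/137)    [137 ≡ 1 mod 8 ⇒ (2/137) = +1]
  = (137/3)    [QR: 137 ≡ 1 mod 4, sign kept]
  = (2/3)    [137 ≡ 2 mod 3]
  = -(1/3)    [3 ≡ 3 mod 8 ⇒ (2/3) = -1]
  = -1    [(1/3) = 1]

-1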